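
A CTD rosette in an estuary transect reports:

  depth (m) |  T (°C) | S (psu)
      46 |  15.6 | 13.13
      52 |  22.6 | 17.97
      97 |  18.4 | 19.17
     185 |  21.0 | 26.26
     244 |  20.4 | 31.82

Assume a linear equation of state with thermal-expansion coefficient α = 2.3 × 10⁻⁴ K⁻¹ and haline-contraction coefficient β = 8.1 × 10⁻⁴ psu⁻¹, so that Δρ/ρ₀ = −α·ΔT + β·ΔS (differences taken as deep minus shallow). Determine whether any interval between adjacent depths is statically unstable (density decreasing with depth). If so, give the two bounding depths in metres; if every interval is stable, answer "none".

none

Evaluate Δρ/ρ₀ = −αΔT + βΔS across each adjacent pair:
  46–52 m: −αΔT+βΔS = −(2.3 × 10⁻⁴)(+7.0)+(8.1 × 10⁻⁴)(+4.84) = 2.3 × 10⁻³ → stable
  52–97 m: −αΔT+βΔS = −(2.3 × 10⁻⁴)(-4.2)+(8.1 × 10⁻⁴)(+1.20) = 1.9 × 10⁻³ → stable
  97–185 m: −αΔT+βΔS = −(2.3 × 10⁻⁴)(+2.6)+(8.1 × 10⁻⁴)(+7.09) = 5.1 × 10⁻³ → stable
  185–244 m: −αΔT+βΔS = −(2.3 × 10⁻⁴)(-0.6)+(8.1 × 10⁻⁴)(+5.56) = 4.6 × 10⁻³ → stable
Every interval has Δρ > 0: the column is stably stratified throughout.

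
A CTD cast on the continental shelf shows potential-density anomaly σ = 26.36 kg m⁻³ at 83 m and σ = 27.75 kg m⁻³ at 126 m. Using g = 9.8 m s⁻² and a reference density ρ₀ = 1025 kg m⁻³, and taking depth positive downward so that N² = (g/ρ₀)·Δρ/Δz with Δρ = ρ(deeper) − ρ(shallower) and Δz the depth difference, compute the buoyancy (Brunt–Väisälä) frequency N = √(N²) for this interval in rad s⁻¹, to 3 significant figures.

0.0176 rad s⁻¹

Δρ = 1027.75 − 1026.36 = 1.39 kg m⁻³ over Δz = 126 − 83 = 43 m.
N² = (9.8/1025) × (1.39/43) = 3.0906 × 10⁻⁴ s⁻².
N = √(3.0906 × 10⁻⁴) = 0.017580 rad s⁻¹ ≈ 0.0176 rad s⁻¹.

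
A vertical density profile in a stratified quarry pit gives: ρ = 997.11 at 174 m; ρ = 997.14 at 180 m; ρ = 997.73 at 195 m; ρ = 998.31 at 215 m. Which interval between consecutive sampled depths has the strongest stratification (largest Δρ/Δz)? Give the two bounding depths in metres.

Compute the density gradient over each adjacent pair:
  174–180 m: Δρ/Δz = 0.03/6 = 5.0 × 10⁻³ kg m⁻⁴
  180–195 m: Δρ/Δz = 0.59/15 = 0.039 kg m⁻⁴
  195–215 m: Δρ/Δz = 0.58/20 = 0.029 kg m⁻⁴
The largest gradient is in the 180–195 m interval — the pycnocline.

180–195 m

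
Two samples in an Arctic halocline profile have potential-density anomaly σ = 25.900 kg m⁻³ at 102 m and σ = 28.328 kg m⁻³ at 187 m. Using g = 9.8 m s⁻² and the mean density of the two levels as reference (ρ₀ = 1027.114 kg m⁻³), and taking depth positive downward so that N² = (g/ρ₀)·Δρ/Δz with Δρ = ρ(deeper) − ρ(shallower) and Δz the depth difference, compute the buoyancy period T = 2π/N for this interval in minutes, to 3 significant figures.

6.34 min

Δρ = 1028.328 − 1025.900 = 2.428 kg m⁻³ over Δz = 187 − 102 = 85 m.
N² = (9.8/1027.114) × (2.428/85) = 2.7254 × 10⁻⁴ s⁻².
N = √(2.7254 × 10⁻⁴) = 0.016509 rad s⁻¹, so T = 2π/N = 380.59 s = 6.3432 min ≈ 6.34 min.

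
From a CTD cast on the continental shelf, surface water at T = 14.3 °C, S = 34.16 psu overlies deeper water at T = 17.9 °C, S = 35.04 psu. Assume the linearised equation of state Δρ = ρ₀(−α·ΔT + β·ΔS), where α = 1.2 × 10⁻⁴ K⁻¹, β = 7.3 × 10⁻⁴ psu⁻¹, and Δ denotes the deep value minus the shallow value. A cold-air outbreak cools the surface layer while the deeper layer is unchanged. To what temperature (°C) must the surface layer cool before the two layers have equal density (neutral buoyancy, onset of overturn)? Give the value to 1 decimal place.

Neutral buoyancy requires Δρ = 0, i.e. −α(T_deep − T_surf′) + β(S_deep − S_surf) = 0.
T_surf′ = T_deep − (β/α)·ΔS = 17.9 − (7.3 × 10⁻⁴/1.2 × 10⁻⁴)·(+0.88) = 12.547 °C.
Cooling required: 14.3 − (12.547) = 1.753 °C.

12.5 °C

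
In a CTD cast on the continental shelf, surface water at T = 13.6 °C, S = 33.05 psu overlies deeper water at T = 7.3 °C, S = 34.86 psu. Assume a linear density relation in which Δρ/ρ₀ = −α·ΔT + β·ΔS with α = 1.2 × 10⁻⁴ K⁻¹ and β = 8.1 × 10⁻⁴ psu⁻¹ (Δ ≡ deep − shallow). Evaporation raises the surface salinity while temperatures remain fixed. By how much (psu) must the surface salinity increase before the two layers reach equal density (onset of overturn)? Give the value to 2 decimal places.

Neutral buoyancy requires −α(T_deep − T_surf) + β(S_deep − S_surf′) = 0.
S_surf′ = S_deep − (α/β)·ΔT = 34.86 − (1.2 × 10⁻⁴/8.1 × 10⁻⁴)·(-6.3) = 35.7933 psu.
Increase required: 35.7933 − 33.05 = 2.7433 psu.

2.74 psu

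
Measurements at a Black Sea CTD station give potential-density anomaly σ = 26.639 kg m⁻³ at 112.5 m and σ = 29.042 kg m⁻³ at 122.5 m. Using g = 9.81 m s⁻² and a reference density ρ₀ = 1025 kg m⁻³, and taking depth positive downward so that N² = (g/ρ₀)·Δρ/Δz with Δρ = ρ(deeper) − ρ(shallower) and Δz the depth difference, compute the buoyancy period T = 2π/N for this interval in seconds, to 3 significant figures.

Δρ = 1029.042 − 1026.639 = 2.403 kg m⁻³ over Δz = 122.5 − 112.5 = 10 m.
N² = (9.81/1025) × (2.403/10) = 2.2998 × 10⁻³ s⁻².
N = √(2.2998 × 10⁻³) = 0.047956 rad s⁻¹, so T = 2π/N = 131.02 s ≈ 131 s.

131 s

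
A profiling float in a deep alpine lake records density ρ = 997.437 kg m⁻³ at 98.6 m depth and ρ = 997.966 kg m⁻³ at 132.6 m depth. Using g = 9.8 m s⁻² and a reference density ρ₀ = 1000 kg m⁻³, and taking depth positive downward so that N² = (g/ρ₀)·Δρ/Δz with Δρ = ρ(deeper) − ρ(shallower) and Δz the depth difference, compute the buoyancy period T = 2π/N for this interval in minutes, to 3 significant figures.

8.48 min

Δρ = 997.966 − 997.437 = 0.529 kg m⁻³ over Δz = 132.6 − 98.6 = 34 m.
N² = (9.8/1000) × (0.529/34) = 1.5248 × 10⁻⁴ s⁻².
N = √(1.5248 × 10⁻⁴) = 0.012348 rad s⁻¹, so T = 2π/N = 508.84 s = 8.4807 min ≈ 8.48 min.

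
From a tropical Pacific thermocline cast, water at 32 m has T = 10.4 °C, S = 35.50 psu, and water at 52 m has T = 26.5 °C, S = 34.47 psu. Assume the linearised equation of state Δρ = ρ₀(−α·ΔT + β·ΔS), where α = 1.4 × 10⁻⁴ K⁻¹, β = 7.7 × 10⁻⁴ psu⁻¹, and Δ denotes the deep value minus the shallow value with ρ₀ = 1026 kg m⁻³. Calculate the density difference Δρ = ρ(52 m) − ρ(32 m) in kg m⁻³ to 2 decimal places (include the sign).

-3.13 kg m⁻³

ΔT = +16.1 K, ΔS = -1.03 psu (deep − shallow).
Δρ/ρ₀ = −(1.4 × 10⁻⁴)(+16.1) + (7.7 × 10⁻⁴)(-1.03) = -3.0471 × 10⁻³.
Δρ = 1026 × (-3.0471 × 10⁻³) = -3.13 kg m⁻³.
Negative Δρ: lighter below, statically unstable.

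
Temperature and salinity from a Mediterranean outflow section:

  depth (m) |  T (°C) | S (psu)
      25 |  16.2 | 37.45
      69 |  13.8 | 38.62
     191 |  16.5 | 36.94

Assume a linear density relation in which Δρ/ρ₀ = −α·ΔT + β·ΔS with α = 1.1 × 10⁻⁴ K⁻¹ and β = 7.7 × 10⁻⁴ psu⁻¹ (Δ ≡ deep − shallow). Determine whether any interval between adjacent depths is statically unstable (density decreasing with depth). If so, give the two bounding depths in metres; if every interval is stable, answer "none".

Evaluate Δρ/ρ₀ = −αΔT + βΔS across each adjacent pair:
  25–69 m: −αΔT+βΔS = −(1.1 × 10⁻⁴)(-2.4)+(7.7 × 10⁻⁴)(+1.17) = 1.2 × 10⁻³ → stable
  69–191 m: −αΔT+βΔS = −(1.1 × 10⁻⁴)(+2.7)+(7.7 × 10⁻⁴)(-1.68) = -1.6 × 10⁻³ → UNSTABLE
The 69–191 m interval has Δρ < 0: lighter water underlies denser water.

69–191 m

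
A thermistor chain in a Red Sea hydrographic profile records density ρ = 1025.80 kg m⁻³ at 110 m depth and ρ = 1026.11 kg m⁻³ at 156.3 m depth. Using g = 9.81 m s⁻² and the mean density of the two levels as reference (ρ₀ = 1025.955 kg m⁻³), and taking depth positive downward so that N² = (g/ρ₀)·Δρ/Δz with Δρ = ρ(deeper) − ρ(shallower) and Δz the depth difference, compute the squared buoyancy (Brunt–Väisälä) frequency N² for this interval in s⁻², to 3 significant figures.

Δρ = 1026.11 − 1025.80 = 0.31 kg m⁻³ over Δz = 156.3 − 110 = 46.3 m.
N² = (9.81/1025.955) × (0.31/46.3) = 6.4021 × 10⁻⁵ s⁻² ≈ 6.40 × 10⁻⁵ s⁻².

6.40 × 10⁻⁵ s⁻²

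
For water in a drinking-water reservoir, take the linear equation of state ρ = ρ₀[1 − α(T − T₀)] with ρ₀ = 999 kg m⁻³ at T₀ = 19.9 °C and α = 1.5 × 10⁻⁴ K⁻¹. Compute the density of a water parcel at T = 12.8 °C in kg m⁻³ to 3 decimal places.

1000.064 kg m⁻³

T − T₀ = -7.1 K.
Bracket = 1 − α·(-7.1) = 1 + (1.065 × 10⁻³) = 1.0010650.
ρ = 999 × 1.0010650 = 1000.064 kg m⁻³.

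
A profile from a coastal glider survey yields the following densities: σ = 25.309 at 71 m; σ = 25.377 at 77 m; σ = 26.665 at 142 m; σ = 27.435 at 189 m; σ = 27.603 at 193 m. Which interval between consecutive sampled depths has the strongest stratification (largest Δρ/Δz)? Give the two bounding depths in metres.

Compute the density gradient over each adjacent pair:
  71–77 m: Δρ/Δz = 0.068/6 = 0.011 kg m⁻⁴
  77–142 m: Δρ/Δz = 1.288/65 = 0.020 kg m⁻⁴
  142–189 m: Δρ/Δz = 0.770/47 = 0.016 kg m⁻⁴
  189–193 m: Δρ/Δz = 0.168/4 = 0.042 kg m⁻⁴
The largest gradient is in the 189–193 m interval — the pycnocline.

189–193 m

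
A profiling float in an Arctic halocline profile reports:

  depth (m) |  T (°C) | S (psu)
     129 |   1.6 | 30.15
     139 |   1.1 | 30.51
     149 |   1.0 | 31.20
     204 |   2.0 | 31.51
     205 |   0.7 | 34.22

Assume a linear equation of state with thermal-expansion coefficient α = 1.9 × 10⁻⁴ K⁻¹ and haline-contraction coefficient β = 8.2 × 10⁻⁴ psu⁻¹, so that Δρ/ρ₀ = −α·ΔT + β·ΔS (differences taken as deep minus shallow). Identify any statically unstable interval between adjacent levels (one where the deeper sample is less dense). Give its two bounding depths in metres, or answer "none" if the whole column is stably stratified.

none

Evaluate Δρ/ρ₀ = −αΔT + βΔS across each adjacent pair:
  129–139 m: −αΔT+βΔS = −(1.9 × 10⁻⁴)(-0.5)+(8.2 × 10⁻⁴)(+0.36) = 3.9 × 10⁻⁴ → stable
  139–149 m: −αΔT+βΔS = −(1.9 × 10⁻⁴)(-0.1)+(8.2 × 10⁻⁴)(+0.69) = 5.8 × 10⁻⁴ → stable
  149–204 m: −αΔT+βΔS = −(1.9 × 10⁻⁴)(+1.0)+(8.2 × 10⁻⁴)(+0.31) = 6.4 × 10⁻⁵ → stable
  204–205 m: −αΔT+βΔS = −(1.9 × 10⁻⁴)(-1.3)+(8.2 × 10⁻⁴)(+2.71) = 2.5 × 10⁻³ → stable
Every interval has Δρ > 0: the column is stably stratified throughout.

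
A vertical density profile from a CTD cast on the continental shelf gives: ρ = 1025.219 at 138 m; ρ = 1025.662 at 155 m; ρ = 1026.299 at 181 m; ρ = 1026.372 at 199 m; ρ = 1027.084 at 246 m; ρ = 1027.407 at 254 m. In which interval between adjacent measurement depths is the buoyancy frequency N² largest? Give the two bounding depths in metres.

246–254 m

Compute the density gradient over each adjacent pair:
  138–155 m: Δρ/Δz = 0.443/17 = 0.026 kg m⁻⁴
  155–181 m: Δρ/Δz = 0.637/26 = 0.025 kg m⁻⁴
  181–199 m: Δρ/Δz = 0.073/18 = 4.1 × 10⁻³ kg m⁻⁴
  199–246 m: Δρ/Δz = 0.712/47 = 0.015 kg m⁻⁴
  246–254 m: Δρ/Δz = 0.323/8 = 0.040 kg m⁻⁴
The largest gradient is in the 246–254 m interval — the pycnocline.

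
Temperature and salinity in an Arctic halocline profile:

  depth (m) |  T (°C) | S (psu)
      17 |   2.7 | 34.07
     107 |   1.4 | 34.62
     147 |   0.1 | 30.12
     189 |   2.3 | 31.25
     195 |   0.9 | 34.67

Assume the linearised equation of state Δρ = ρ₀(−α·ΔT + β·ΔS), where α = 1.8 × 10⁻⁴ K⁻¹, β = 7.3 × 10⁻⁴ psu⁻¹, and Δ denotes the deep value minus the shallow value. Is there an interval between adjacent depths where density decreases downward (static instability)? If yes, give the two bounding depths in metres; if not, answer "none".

Evaluate Δρ/ρ₀ = −αΔT + βΔS across each adjacent pair:
  17–107 m: −αΔT+βΔS = −(1.8 × 10⁻⁴)(-1.3)+(7.3 × 10⁻⁴)(+0.55) = 6.4 × 10⁻⁴ → stable
  107–147 m: −αΔT+βΔS = −(1.8 × 10⁻⁴)(-1.3)+(7.3 × 10⁻⁴)(-4.50) = -3.1 × 10⁻³ → UNSTABLE
  147–189 m: −αΔT+βΔS = −(1.8 × 10⁻⁴)(+2.2)+(7.3 × 10⁻⁴)(+1.13) = 4.3 × 10⁻⁴ → stable
  189–195 m: −αΔT+βΔS = −(1.8 × 10⁻⁴)(-1.4)+(7.3 × 10⁻⁴)(+3.42) = 2.7 × 10⁻³ → stable
The 107–147 m interval has Δρ < 0: lighter water underlies denser water.

107–147 m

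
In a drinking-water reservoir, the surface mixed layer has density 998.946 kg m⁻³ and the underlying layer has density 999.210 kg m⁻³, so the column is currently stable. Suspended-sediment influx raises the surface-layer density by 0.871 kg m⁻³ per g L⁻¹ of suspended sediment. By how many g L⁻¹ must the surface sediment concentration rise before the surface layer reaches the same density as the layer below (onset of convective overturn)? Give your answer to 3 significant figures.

0.303 g L⁻¹

Density deficit of the surface layer: 999.210 − 998.946 = 0.264 kg m⁻³.
Required change = 0.264 / 0.871 = 0.303 g L⁻¹.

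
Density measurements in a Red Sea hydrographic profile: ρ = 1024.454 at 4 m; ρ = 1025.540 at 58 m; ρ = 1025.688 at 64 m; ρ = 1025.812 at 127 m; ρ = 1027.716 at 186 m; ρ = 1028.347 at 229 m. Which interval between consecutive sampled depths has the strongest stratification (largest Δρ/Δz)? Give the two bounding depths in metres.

127–186 m

Compute the density gradient over each adjacent pair:
  4–58 m: Δρ/Δz = 1.086/54 = 0.020 kg m⁻⁴
  58–64 m: Δρ/Δz = 0.148/6 = 0.025 kg m⁻⁴
  64–127 m: Δρ/Δz = 0.124/63 = 2.0 × 10⁻³ kg m⁻⁴
  127–186 m: Δρ/Δz = 1.904/59 = 0.032 kg m⁻⁴
  186–229 m: Δρ/Δz = 0.631/43 = 0.015 kg m⁻⁴
The largest gradient is in the 127–186 m interval — the pycnocline.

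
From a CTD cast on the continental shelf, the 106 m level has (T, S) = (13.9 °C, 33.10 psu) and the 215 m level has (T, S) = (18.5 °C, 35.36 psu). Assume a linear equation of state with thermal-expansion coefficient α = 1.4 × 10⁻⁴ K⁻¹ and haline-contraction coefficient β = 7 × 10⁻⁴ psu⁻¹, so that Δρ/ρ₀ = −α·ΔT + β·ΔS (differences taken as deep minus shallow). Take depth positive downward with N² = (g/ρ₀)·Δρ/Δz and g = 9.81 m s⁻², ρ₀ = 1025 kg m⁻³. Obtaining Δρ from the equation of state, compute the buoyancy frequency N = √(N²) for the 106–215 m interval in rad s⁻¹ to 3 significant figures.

9.19 × 10⁻³ rad s⁻¹

ΔT = +4.6 K, ΔS = +2.26 psu (deep − shallow).
Δρ/ρ₀ = −αΔT + βΔS = -6.44 × 10⁻⁴ + 1.582 × 10⁻³ = 9.38 × 10⁻⁴, so Δρ ≈ 0.9614 kg m⁻³.
N² = (g/ρ₀)·Δρ/Δz = g·(Δρ/ρ₀)/Δz = 9.81 × 9.38 × 10⁻⁴ / 109 = 8.4420 × 10⁻⁵ s⁻².
N = √(8.4420 × 10⁻⁵) = 9.1880 × 10⁻³ rad s⁻¹ ≈ 9.19 × 10⁻³ rad s⁻¹.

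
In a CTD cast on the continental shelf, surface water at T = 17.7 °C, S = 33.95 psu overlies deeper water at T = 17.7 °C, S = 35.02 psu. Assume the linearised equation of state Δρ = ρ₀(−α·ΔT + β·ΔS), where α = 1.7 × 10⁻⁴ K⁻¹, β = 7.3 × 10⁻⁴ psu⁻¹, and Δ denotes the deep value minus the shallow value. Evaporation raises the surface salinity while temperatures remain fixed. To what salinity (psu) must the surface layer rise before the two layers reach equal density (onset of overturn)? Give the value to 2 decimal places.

Neutral buoyancy requires −α(T_deep − T_surf) + β(S_deep − S_surf′) = 0.
S_surf′ = S_deep − (α/β)·ΔT = 35.02 − (1.7 × 10⁻⁴/7.3 × 10⁻⁴)·(+0.0) = 35.0200 psu.
Increase required: 35.0200 − 33.95 = 1.0700 psu.

35.02 psu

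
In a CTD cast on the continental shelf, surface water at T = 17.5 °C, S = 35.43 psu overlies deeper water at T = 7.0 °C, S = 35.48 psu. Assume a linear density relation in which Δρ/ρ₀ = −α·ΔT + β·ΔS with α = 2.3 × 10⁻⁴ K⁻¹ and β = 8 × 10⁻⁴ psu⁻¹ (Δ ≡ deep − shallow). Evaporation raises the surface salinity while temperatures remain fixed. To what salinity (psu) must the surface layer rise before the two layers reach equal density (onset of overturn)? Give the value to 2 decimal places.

38.50 psu

Neutral buoyancy requires −α(T_deep − T_surf) + β(S_deep − S_surf′) = 0.
S_surf′ = S_deep − (α/β)·ΔT = 35.48 − (2.3 × 10⁻⁴/8 × 10⁻⁴)·(-10.5) = 38.4987 psu.
Increase required: 38.4987 − 35.43 = 3.0687 psu.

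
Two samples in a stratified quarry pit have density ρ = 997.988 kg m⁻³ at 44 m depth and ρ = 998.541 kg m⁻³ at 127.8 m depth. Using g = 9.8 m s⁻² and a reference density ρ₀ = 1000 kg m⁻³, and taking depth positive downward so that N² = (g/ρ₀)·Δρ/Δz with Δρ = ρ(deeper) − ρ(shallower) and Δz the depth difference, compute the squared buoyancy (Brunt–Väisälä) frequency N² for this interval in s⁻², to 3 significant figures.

Δρ = 998.541 − 997.988 = 0.553 kg m⁻³ over Δz = 127.8 − 44 = 83.8 m.
N² = (9.8/1000) × (0.553/83.8) = 6.4671 × 10⁻⁵ s⁻² ≈ 6.47 × 10⁻⁵ s⁻².

6.47 × 10⁻⁵ s⁻²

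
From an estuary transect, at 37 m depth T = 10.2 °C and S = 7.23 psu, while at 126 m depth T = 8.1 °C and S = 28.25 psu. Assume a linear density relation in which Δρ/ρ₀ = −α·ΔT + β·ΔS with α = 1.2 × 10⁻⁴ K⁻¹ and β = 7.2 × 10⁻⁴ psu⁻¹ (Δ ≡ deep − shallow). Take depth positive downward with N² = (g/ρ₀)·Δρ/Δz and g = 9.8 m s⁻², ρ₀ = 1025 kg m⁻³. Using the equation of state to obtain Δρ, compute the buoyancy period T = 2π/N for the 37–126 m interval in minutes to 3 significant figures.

2.54 min

ΔT = -2.1 K, ΔS = +21.02 psu (deep − shallow).
Δρ/ρ₀ = −αΔT + βΔS = 2.52 × 10⁻⁴ + 0.0151344 = 0.0153864, so Δρ ≈ 15.77 kg m⁻³.
N² = (g/ρ₀)·Δρ/Δz = g·(Δρ/ρ₀)/Δz = 9.8 × 0.0153864 / 89 = 1.6942 × 10⁻³ s⁻².
N = √(1.6942 × 10⁻³) = 0.041161 rad s⁻¹ → T = 2π/N = 152.65 s = 2.5442 min ≈ 2.54 min.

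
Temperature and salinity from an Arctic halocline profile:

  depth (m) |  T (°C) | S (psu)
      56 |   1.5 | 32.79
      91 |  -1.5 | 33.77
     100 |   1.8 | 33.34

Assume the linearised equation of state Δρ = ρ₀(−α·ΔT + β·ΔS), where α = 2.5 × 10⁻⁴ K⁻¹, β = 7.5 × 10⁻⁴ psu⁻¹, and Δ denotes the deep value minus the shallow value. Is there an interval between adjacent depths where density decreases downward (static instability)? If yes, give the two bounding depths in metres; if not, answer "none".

91–100 m

Evaluate Δρ/ρ₀ = −αΔT + βΔS across each adjacent pair:
  56–91 m: −αΔT+βΔS = −(2.5 × 10⁻⁴)(-3.0)+(7.5 × 10⁻⁴)(+0.98) = 1.5 × 10⁻³ → stable
  91–100 m: −αΔT+βΔS = −(2.5 × 10⁻⁴)(+3.3)+(7.5 × 10⁻⁴)(-0.43) = -1.1 × 10⁻³ → UNSTABLE
The 91–100 m interval has Δρ < 0: lighter water underlies denser water.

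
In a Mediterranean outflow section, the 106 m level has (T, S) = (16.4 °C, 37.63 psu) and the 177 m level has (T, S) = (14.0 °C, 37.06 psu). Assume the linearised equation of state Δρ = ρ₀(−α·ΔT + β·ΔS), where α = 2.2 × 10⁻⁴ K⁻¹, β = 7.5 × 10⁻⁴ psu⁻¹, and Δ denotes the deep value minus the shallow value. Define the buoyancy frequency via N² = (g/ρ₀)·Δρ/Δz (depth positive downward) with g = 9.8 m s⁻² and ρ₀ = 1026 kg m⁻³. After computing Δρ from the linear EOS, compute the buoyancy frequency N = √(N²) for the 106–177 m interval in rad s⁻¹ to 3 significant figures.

ΔT = -2.4 K, ΔS = -0.57 psu (deep − shallow).
Δρ/ρ₀ = −αΔT + βΔS = 5.28 × 10⁻⁴ − 4.275 × 10⁻⁴ = 1.005 × 10⁻⁴, so Δρ ≈ 0.1031 kg m⁻³.
N² = (g/ρ₀)·Δρ/Δz = g·(Δρ/ρ₀)/Δz = 9.8 × 1.005 × 10⁻⁴ / 71 = 1.3872 × 10⁻⁵ s⁻².
N = √(1.3872 × 10⁻⁵) = 3.7245 × 10⁻³ rad s⁻¹ ≈ 3.72 × 10⁻³ rad s⁻¹.

3.72 × 10⁻³ rad s⁻¹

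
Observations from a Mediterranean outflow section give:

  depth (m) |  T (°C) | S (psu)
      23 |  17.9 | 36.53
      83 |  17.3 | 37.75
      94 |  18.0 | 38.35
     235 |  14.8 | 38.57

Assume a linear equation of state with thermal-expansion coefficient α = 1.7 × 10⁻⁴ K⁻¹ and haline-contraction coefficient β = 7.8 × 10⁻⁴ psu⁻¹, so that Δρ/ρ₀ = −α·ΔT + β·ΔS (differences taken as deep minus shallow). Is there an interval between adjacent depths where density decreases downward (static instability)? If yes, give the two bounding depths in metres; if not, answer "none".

none

Evaluate Δρ/ρ₀ = −αΔT + βΔS across each adjacent pair:
  23–83 m: −αΔT+βΔS = −(1.7 × 10⁻⁴)(-0.6)+(7.8 × 10⁻⁴)(+1.22) = 1.1 × 10⁻³ → stable
  83–94 m: −αΔT+βΔS = −(1.7 × 10⁻⁴)(+0.7)+(7.8 × 10⁻⁴)(+0.60) = 3.5 × 10⁻⁴ → stable
  94–235 m: −αΔT+βΔS = −(1.7 × 10⁻⁴)(-3.2)+(7.8 × 10⁻⁴)(+0.22) = 7.2 × 10⁻⁴ → stable
Every interval has Δρ > 0: the column is stably stratified throughout.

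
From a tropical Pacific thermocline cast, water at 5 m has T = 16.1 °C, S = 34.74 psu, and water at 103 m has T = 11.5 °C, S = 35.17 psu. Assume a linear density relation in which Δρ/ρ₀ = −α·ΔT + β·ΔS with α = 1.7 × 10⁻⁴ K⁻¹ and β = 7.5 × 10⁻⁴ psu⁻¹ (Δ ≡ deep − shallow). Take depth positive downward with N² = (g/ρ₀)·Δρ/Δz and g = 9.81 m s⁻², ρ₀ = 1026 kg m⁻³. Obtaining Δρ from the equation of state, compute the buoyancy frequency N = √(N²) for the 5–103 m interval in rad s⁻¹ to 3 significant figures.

ΔT = -4.6 K, ΔS = +0.43 psu (deep − shallow).
Δρ/ρ₀ = −αΔT + βΔS = 7.82 × 10⁻⁴ + 3.225 × 10⁻⁴ = 1.1045 × 10⁻³, so Δρ ≈ 1.133 kg m⁻³.
N² = (g/ρ₀)·Δρ/Δz = g·(Δρ/ρ₀)/Δz = 9.81 × 1.1045 × 10⁻³ / 98 = 1.1056 × 10⁻⁴ s⁻².
N = √(1.1056 × 10⁻⁴) = 0.010515 rad s⁻¹ ≈ 0.0105 rad s⁻¹.

0.0105 rad s⁻¹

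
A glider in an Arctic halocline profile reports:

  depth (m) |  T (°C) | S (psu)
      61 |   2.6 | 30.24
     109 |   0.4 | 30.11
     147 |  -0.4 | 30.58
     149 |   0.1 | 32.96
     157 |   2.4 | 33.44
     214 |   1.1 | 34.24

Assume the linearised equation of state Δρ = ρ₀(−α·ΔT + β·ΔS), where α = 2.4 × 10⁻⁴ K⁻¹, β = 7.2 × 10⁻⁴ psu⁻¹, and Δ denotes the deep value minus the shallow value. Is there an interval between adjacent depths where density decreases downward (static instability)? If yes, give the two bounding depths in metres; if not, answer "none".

149–157 m

Evaluate Δρ/ρ₀ = −αΔT + βΔS across each adjacent pair:
  61–109 m: −αΔT+βΔS = −(2.4 × 10⁻⁴)(-2.2)+(7.2 × 10⁻⁴)(-0.13) = 4.3 × 10⁻⁴ → stable
  109–147 m: −αΔT+βΔS = −(2.4 × 10⁻⁴)(-0.8)+(7.2 × 10⁻⁴)(+0.47) = 5.3 × 10⁻⁴ → stable
  147–149 m: −αΔT+βΔS = −(2.4 × 10⁻⁴)(+0.5)+(7.2 × 10⁻⁴)(+2.38) = 1.6 × 10⁻³ → stable
  149–157 m: −αΔT+βΔS = −(2.4 × 10⁻⁴)(+2.3)+(7.2 × 10⁻⁴)(+0.48) = -2.1 × 10⁻⁴ → UNSTABLE
  157–214 m: −αΔT+βΔS = −(2.4 × 10⁻⁴)(-1.3)+(7.2 × 10⁻⁴)(+0.80) = 8.9 × 10⁻⁴ → stable
The 149–157 m interval has Δρ < 0: lighter water underlies denser water.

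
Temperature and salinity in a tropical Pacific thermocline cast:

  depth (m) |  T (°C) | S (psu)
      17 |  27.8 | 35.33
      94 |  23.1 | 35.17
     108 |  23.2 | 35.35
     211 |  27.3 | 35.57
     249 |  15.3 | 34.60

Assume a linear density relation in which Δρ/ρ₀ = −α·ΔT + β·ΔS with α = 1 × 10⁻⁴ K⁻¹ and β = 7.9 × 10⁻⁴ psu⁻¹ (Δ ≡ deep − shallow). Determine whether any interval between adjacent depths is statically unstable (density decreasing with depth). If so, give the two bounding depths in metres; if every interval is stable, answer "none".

108–211 m

Evaluate Δρ/ρ₀ = −αΔT + βΔS across each adjacent pair:
  17–94 m: −αΔT+βΔS = −(1 × 10⁻⁴)(-4.7)+(7.9 × 10⁻⁴)(-0.16) = 3.4 × 10⁻⁴ → stable
  94–108 m: −αΔT+βΔS = −(1 × 10⁻⁴)(+0.1)+(7.9 × 10⁻⁴)(+0.18) = 1.3 × 10⁻⁴ → stable
  108–211 m: −αΔT+βΔS = −(1 × 10⁻⁴)(+4.1)+(7.9 × 10⁻⁴)(+0.22) = -2.4 × 10⁻⁴ → UNSTABLE
  211–249 m: −αΔT+βΔS = −(1 × 10⁻⁴)(-12.0)+(7.9 × 10⁻⁴)(-0.97) = 4.3 × 10⁻⁴ → stable
The 108–211 m interval has Δρ < 0: lighter water underlies denser water.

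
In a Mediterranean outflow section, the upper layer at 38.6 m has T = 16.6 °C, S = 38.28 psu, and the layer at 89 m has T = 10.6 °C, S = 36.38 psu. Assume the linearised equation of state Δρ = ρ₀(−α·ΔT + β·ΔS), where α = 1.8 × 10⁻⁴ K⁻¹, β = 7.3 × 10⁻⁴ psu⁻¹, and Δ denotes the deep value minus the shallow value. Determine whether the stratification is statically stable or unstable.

ΔT = 10.6 − 16.6 = -6.0 K and ΔS = 36.38 − 38.28 = -1.90 psu (deep − shallow).
−αΔT = 1.08 × 10⁻³; βΔS = -1.387 × 10⁻³; sum Δρ/ρ₀ = -3.07 × 10⁻⁴.
Δρ/ρ₀ < 0, so Δρ < 0: deeper water is lighter → statically unstable; the column would overturn.

unstable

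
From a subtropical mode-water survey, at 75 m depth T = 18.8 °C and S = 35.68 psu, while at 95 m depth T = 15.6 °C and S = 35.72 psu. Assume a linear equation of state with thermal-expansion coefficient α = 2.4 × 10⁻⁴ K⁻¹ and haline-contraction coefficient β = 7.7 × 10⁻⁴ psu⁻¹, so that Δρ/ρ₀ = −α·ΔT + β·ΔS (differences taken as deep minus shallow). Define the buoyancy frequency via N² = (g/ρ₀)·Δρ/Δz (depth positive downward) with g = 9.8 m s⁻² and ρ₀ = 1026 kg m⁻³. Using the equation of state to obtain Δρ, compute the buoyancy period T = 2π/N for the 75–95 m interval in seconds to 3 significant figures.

318 s

ΔT = -3.2 K, ΔS = +0.04 psu (deep − shallow).
Δρ/ρ₀ = −αΔT + βΔS = 7.68 × 10⁻⁴ + 3.08 × 10⁻⁵ = 7.988 × 10⁻⁴, so Δρ ≈ 0.8196 kg m⁻³.
N² = (g/ρ₀)·Δρ/Δz = g·(Δρ/ρ₀)/Δz = 9.8 × 7.988 × 10⁻⁴ / 20 = 3.9141 × 10⁻⁴ s⁻².
N = √(3.9141 × 10⁻⁴) = 0.019784 rad s⁻¹ → T = 2π/N = 317.59 s ≈ 318 s.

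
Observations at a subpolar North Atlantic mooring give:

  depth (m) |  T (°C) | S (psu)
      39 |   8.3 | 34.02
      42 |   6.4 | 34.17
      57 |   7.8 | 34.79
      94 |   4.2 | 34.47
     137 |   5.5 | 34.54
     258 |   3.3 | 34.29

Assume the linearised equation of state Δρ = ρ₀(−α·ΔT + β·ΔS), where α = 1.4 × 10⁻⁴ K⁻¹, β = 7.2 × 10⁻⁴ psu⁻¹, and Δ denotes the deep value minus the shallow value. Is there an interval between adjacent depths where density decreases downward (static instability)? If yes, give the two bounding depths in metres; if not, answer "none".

94–137 m

Evaluate Δρ/ρ₀ = −αΔT + βΔS across each adjacent pair:
  39–42 m: −αΔT+βΔS = −(1.4 × 10⁻⁴)(-1.9)+(7.2 × 10⁻⁴)(+0.15) = 3.7 × 10⁻⁴ → stable
  42–57 m: −αΔT+βΔS = −(1.4 × 10⁻⁴)(+1.4)+(7.2 × 10⁻⁴)(+0.62) = 2.5 × 10⁻⁴ → stable
  57–94 m: −αΔT+βΔS = −(1.4 × 10⁻⁴)(-3.6)+(7.2 × 10⁻⁴)(-0.32) = 2.7 × 10⁻⁴ → stable
  94–137 m: −αΔT+βΔS = −(1.4 × 10⁻⁴)(+1.3)+(7.2 × 10⁻⁴)(+0.07) = -1.3 × 10⁻⁴ → UNSTABLE
  137–258 m: −αΔT+βΔS = −(1.4 × 10⁻⁴)(-2.2)+(7.2 × 10⁻⁴)(-0.25) = 1.3 × 10⁻⁴ → stable
The 94–137 m interval has Δρ < 0: lighter water underlies denser water.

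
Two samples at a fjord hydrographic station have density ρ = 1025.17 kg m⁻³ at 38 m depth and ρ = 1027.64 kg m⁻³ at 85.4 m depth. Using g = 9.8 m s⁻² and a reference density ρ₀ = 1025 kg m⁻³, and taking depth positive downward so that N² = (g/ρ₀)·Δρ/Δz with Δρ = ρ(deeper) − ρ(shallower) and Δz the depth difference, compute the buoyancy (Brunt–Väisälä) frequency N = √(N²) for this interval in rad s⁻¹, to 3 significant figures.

Δρ = 1027.64 − 1025.17 = 2.47 kg m⁻³ over Δz = 85.4 − 38 = 47.4 m.
N² = (9.8/1025) × (2.47/47.4) = 4.9822 × 10⁻⁴ s⁻².
N = √(4.9822 × 10⁻⁴) = 0.022321 rad s⁻¹ ≈ 0.0223 rad s⁻¹.

0.0223 rad s⁻¹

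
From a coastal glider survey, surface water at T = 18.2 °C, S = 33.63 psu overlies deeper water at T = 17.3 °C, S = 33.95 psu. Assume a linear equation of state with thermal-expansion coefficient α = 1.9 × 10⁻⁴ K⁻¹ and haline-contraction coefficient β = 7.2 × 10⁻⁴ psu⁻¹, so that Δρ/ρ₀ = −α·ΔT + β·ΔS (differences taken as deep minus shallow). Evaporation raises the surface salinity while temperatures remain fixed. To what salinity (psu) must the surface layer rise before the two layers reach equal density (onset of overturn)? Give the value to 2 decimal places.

34.19 psu

Neutral buoyancy requires −α(T_deep − T_surf) + β(S_deep − S_surf′) = 0.
S_surf′ = S_deep − (α/β)·ΔT = 33.95 − (1.9 × 10⁻⁴/7.2 × 10⁻⁴)·(-0.9) = 34.1875 psu.
Increase required: 34.1875 − 33.63 = 0.5575 psu.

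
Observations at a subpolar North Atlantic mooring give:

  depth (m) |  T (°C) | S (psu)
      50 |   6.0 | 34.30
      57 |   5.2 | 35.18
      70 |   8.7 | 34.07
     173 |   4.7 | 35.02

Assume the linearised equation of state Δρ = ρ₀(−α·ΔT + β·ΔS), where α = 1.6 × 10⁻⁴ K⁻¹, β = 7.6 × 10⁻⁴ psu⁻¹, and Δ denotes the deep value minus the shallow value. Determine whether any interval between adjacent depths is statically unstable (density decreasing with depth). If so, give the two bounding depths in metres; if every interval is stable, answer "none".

Evaluate Δρ/ρ₀ = −αΔT + βΔS across each adjacent pair:
  50–57 m: −αΔT+βΔS = −(1.6 × 10⁻⁴)(-0.8)+(7.6 × 10⁻⁴)(+0.88) = 8.0 × 10⁻⁴ → stable
  57–70 m: −αΔT+βΔS = −(1.6 × 10⁻⁴)(+3.5)+(7.6 × 10⁻⁴)(-1.11) = -1.4 × 10⁻³ → UNSTABLE
  70–173 m: −αΔT+βΔS = −(1.6 × 10⁻⁴)(-4.0)+(7.6 × 10⁻⁴)(+0.95) = 1.4 × 10⁻³ → stable
The 57–70 m interval has Δρ < 0: lighter water underlies denser water.

57–70 m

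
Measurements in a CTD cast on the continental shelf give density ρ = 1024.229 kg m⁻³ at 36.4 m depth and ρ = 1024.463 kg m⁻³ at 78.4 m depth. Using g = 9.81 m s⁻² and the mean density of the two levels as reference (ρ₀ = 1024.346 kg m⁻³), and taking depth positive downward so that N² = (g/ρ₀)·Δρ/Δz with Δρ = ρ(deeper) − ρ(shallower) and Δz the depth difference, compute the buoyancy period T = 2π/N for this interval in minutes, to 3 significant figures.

Δρ = 1024.463 − 1024.229 = 0.234 kg m⁻³ over Δz = 78.4 − 36.4 = 42 m.
N² = (9.81/1024.346) × (0.234/42) = 5.3357 × 10⁻⁵ s⁻².
N = √(5.3357 × 10⁻⁵) = 7.3046 × 10⁻³ rad s⁻¹, so T = 2π/N = 860.17 s = 14.336 min ≈ 14.3 min.

14.3 min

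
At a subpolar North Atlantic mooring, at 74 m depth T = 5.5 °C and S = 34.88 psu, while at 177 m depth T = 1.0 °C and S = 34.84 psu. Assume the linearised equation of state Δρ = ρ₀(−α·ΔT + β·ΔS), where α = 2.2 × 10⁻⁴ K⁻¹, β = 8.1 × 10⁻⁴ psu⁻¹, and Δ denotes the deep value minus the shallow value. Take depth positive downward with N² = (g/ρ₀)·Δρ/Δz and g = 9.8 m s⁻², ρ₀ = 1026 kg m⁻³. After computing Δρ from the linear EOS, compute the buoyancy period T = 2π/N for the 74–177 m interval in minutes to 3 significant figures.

11.0 min

ΔT = -4.5 K, ΔS = -0.04 psu (deep − shallow).
Δρ/ρ₀ = −αΔT + βΔS = 9.90 × 10⁻⁴ − 3.24 × 10⁻⁵ = 9.576 × 10⁻⁴, so Δρ ≈ 0.9825 kg m⁻³.
N² = (g/ρ₀)·Δρ/Δz = g·(Δρ/ρ₀)/Δz = 9.8 × 9.576 × 10⁻⁴ / 103 = 9.1111 × 10⁻⁵ s⁻².
N = √(9.1111 × 10⁻⁵) = 9.5452 × 10⁻³ rad s⁻¹ → T = 2π/N = 658.26 s = 10.971 min ≈ 11.0 min.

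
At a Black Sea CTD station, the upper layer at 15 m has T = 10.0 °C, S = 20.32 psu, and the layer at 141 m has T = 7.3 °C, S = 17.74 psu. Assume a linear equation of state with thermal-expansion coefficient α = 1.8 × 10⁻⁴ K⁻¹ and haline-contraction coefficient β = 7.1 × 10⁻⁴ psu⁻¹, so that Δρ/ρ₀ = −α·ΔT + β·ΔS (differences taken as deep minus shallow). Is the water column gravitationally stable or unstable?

unstable

ΔT = 7.3 − 10.0 = -2.7 K and ΔS = 17.74 − 20.32 = -2.58 psu (deep − shallow).
−αΔT = 4.86 × 10⁻⁴; βΔS = -1.8318 × 10⁻³; sum Δρ/ρ₀ = -1.3458 × 10⁻³.
Δρ/ρ₀ < 0, so Δρ < 0: deeper water is lighter → statically unstable; the column would overturn.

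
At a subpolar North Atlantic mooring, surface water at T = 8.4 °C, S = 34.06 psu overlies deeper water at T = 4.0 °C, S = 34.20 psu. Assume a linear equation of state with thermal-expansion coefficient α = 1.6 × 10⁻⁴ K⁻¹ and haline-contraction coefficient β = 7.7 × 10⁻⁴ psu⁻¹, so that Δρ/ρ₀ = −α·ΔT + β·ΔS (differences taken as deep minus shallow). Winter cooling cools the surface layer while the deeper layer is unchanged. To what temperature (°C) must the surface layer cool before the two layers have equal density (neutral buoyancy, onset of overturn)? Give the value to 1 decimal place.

Neutral buoyancy requires Δρ = 0, i.e. −α(T_deep − T_surf′) + β(S_deep − S_surf) = 0.
T_surf′ = T_deep − (β/α)·ΔS = 4.0 − (7.7 × 10⁻⁴/1.6 × 10⁻⁴)·(+0.14) = 3.326 °C.
Cooling required: 8.4 − (3.326) = 5.074 °C.

3.3 °C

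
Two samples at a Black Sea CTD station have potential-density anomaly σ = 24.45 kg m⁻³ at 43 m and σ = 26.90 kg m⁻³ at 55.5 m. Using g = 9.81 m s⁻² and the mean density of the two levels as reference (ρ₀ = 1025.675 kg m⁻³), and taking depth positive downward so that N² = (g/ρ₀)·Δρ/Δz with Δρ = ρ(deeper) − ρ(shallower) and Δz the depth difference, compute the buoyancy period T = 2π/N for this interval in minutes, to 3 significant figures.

Δρ = 1026.90 − 1024.45 = 2.45 kg m⁻³ over Δz = 55.5 − 43 = 12.5 m.
N² = (9.81/1025.675) × (2.45/12.5) = 1.8746 × 10⁻³ s⁻².
N = √(1.8746 × 10⁻³) = 0.043297 rad s⁻¹, so T = 2π/N = 145.12 s = 2.4187 min ≈ 2.42 min.

2.42 min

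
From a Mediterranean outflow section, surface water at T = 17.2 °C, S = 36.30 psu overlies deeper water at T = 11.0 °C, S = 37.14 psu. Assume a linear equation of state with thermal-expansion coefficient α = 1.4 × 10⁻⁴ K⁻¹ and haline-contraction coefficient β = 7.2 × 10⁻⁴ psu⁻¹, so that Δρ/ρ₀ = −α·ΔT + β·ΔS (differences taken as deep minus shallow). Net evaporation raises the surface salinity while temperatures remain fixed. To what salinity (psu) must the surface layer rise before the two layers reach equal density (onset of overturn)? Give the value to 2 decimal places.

38.35 psu

Neutral buoyancy requires −α(T_deep − T_surf) + β(S_deep − S_surf′) = 0.
S_surf′ = S_deep − (α/β)·ΔT = 37.14 − (1.4 × 10⁻⁴/7.2 × 10⁻⁴)·(-6.2) = 38.3456 psu.
Increase required: 38.3456 − 36.30 = 2.0456 psu.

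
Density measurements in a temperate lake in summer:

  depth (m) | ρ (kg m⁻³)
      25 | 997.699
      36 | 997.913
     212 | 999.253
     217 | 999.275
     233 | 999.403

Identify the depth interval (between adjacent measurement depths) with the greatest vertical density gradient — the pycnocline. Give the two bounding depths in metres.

Compute the density gradient over each adjacent pair:
  25–36 m: Δρ/Δz = 0.214/11 = 0.019 kg m⁻⁴
  36–212 m: Δρ/Δz = 1.340/176 = 7.6 × 10⁻³ kg m⁻⁴
  212–217 m: Δρ/Δz = 0.022/5 = 4.4 × 10⁻³ kg m⁻⁴
  217–233 m: Δρ/Δz = 0.128/16 = 8.0 × 10⁻³ kg m⁻⁴
The largest gradient is in the 25–36 m interval — the pycnocline.

25–36 m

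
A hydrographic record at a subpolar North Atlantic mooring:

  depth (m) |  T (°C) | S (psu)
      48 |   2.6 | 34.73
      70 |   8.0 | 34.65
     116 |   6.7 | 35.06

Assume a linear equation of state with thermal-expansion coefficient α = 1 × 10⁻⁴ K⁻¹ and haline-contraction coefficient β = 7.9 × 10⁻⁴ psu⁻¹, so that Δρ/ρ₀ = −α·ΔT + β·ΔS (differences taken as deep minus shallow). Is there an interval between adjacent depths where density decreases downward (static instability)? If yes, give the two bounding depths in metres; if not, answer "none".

Evaluate Δρ/ρ₀ = −αΔT + βΔS across each adjacent pair:
  48–70 m: −αΔT+βΔS = −(1 × 10⁻⁴)(+5.4)+(7.9 × 10⁻⁴)(-0.08) = -6.0 × 10⁻⁴ → UNSTABLE
  70–116 m: −αΔT+βΔS = −(1 × 10⁻⁴)(-1.3)+(7.9 × 10⁻⁴)(+0.41) = 4.5 × 10⁻⁴ → stable
The 48–70 m interval has Δρ < 0: lighter water underlies denser water.

48–70 m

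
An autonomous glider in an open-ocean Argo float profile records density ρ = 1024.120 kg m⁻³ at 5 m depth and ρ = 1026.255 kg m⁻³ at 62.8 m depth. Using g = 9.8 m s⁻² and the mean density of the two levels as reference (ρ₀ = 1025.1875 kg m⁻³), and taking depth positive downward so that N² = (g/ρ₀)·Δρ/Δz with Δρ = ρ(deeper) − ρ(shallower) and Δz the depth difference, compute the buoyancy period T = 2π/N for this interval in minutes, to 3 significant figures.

5.57 min

Δρ = 1026.255 − 1024.120 = 2.135 kg m⁻³ over Δz = 62.8 − 5 = 57.8 m.
N² = (9.8/1025.1875) × (2.135/57.8) = 3.5310 × 10⁻⁴ s⁻².
N = √(3.5310 × 10⁻⁴) = 0.018791 rad s⁻¹, so T = 2π/N = 334.37 s = 5.5728 min ≈ 5.57 min.
A positive N² confirms static stability across the interval.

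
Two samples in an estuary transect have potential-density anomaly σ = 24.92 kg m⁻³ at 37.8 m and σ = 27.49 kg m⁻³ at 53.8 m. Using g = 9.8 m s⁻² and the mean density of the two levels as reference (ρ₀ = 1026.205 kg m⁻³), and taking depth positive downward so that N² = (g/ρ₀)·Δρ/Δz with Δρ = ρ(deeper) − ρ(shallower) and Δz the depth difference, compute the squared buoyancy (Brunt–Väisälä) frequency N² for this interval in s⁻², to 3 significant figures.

1.53 × 10⁻³ s⁻²

Δρ = 1027.49 − 1024.92 = 2.57 kg m⁻³ over Δz = 53.8 − 37.8 = 16 m.
N² = (9.8/1026.205) × (2.57/16) = 1.5339 × 10⁻³ s⁻² ≈ 1.53 × 10⁻³ s⁻².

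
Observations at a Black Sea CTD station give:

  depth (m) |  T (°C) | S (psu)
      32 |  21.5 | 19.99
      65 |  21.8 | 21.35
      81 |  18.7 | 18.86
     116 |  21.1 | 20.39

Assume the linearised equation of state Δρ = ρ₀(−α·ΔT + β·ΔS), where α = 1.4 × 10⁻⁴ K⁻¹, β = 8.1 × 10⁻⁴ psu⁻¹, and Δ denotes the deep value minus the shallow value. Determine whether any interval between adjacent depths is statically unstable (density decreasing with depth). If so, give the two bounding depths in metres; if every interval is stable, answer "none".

Evaluate Δρ/ρ₀ = −αΔT + βΔS across each adjacent pair:
  32–65 m: −αΔT+βΔS = −(1.4 × 10⁻⁴)(+0.3)+(8.1 × 10⁻⁴)(+1.36) = 1.1 × 10⁻³ → stable
  65–81 m: −αΔT+βΔS = −(1.4 × 10⁻⁴)(-3.1)+(8.1 × 10⁻⁴)(-2.49) = -1.6 × 10⁻³ → UNSTABLE
  81–116 m: −αΔT+βΔS = −(1.4 × 10⁻⁴)(+2.4)+(8.1 × 10⁻⁴)(+1.53) = 9.0 × 10⁻⁴ → stable
The 65–81 m interval has Δρ < 0: lighter water underlies denser water.

65–81 m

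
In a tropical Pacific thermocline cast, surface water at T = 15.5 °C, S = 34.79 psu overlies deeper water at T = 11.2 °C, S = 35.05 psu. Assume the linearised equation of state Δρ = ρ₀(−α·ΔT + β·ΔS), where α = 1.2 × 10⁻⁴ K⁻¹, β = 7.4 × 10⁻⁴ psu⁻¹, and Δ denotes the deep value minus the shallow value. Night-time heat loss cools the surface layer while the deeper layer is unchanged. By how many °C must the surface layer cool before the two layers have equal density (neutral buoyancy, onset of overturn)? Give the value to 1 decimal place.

5.9 °C

Neutral buoyancy requires Δρ = 0, i.e. −α(T_deep − T_surf′) + β(S_deep − S_surf) = 0.
T_surf′ = T_deep − (β/α)·ΔS = 11.2 − (7.4 × 10⁻⁴/1.2 × 10⁻⁴)·(+0.26) = 9.597 °C.
Cooling required: 15.5 − (9.597) = 5.903 °C.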